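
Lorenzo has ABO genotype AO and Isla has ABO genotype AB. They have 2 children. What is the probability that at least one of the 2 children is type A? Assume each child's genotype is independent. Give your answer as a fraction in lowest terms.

ABO cross AO × AB → 1/2 A, 1/4 B, 1/4 AB.
So P(type A) = 1/2 per child.
P(none) = (1/2)^2 = 1/4; P(at least one) = 1 − 1/4 = 3/4.

3/4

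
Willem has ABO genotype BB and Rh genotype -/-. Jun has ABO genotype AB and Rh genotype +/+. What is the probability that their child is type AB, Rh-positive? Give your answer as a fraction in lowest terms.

ABO cross BB × AB → offspring phenotypes: 1/2 B, 1/2 AB.
Rh cross -/- × +/+ → 1 Rh+.
Independent loci: P(type AB, Rh-positive) = 1/2 × 1 = 1/2.

1/2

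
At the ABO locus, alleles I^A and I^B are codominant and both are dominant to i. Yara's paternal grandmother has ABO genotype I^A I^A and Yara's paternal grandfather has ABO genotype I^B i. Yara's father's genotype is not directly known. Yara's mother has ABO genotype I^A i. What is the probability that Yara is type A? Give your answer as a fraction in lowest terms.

Yara's father's ABO genotype from I^A I^A × I^B i: 1/2 I^A I^B, 1/2 I^A i.
Crossing each possibility with the mother I^A i and summing P(type A): 1/2·1/2 + 1/2·3/4 = 5/8.

5/8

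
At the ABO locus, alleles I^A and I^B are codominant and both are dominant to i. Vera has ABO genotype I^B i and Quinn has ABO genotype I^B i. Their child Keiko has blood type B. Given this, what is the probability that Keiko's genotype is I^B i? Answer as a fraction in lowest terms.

Cross I^B i × I^B i → 1/4 I^B I^B, 1/2 I^B i, 1/4 i i.
Type-B genotypes among offspring: I^B I^B (1/4), I^B i (1/2); total 3/4.
P(I^B i | type B) = (1/2) / (3/4) = 2/3.

2/3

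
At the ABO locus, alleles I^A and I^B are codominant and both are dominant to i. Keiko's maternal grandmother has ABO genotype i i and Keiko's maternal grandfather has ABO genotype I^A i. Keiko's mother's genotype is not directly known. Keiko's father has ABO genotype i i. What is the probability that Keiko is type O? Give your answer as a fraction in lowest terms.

Keiko's mother's ABO genotype from i i × I^A i: 1/2 I^A i, 1/2 i i.
Crossing each possibility with the father i i and summing P(type O): 1/2·1/2 + 1/2·1 = 3/4.

3/4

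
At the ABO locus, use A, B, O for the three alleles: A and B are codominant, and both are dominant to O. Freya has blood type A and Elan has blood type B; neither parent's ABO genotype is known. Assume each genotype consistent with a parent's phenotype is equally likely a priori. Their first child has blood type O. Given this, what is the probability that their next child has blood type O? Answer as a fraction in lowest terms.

Possible genotypes: Freya ∈ {AA, AO}; Elan ∈ {BB, BO}.
Weight each parental genotype pair by prior × P(type-O child):
  AO × BO: posterior weight 1; P(next child type O) = 1/4.
Weighted sum = 1/4.

1/4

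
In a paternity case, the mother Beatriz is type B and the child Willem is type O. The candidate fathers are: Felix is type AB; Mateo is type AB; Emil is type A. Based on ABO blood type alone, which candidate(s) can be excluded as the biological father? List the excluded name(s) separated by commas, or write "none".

Felix, Mateo

A candidate is excluded only if no genotype consistent with his phenotype could produce a type O child with a type B mother.
Felix (type AB): no genotype consistent with that phenotype can produce a type-O child with a type-B mother.
Mateo (type AB): no genotype consistent with that phenotype can produce a type-O child with a type-B mother.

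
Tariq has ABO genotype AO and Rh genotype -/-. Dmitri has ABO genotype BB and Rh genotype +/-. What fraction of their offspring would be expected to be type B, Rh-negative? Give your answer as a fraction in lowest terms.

1/4

ABO cross AO × BB → offspring phenotypes: 1/2 B, 1/2 AB.
Rh cross -/- × +/- → 1/2 Rh+, 1/2 Rh-.
Independent loci: P(type B, Rh-negative) = 1/2 × 1/2 = 1/4.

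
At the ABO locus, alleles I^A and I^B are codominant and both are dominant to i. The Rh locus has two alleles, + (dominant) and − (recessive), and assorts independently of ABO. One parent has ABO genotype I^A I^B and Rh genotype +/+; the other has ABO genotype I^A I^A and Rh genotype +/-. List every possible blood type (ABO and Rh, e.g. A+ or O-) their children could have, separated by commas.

Gametes from I^A I^B × I^A I^A give offspring ABO genotypes I^A I^A, I^A I^B, i.e. phenotypes A, AB.
Rh cross +/+ × +/- → phenotypes Rh+.
Combining independently: A+, AB+.

A+, AB+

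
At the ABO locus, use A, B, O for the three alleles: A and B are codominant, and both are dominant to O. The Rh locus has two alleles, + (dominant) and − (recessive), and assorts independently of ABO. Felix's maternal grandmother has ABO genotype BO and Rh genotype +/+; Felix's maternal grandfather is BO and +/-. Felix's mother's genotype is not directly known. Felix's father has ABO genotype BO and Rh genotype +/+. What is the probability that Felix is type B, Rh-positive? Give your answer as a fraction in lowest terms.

3/4

Felix's mother's ABO genotype from BO × BO: 1/4 BB, 1/2 BO, 1/4 OO.
Crossing each possibility with the father BO and summing P(type B): 1/4·1 + 1/2·3/4 + 1/4·1/2 = 3/4.
Similarly for Rh via the mother's Rh distribution: P(Rh+) = 1.
Independent loci: 3/4 × 1 = 3/4.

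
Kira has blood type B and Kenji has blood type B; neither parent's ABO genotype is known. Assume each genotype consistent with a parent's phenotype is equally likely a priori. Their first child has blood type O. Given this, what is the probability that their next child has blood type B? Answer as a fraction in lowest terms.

3/4

Possible genotypes: Kira ∈ {BB, BO}; Kenji ∈ {BB, BO}.
Weight each parental genotype pair by prior × P(type-O child):
  BO × BO: posterior weight 1; P(next child type B) = 3/4.
Weighted sum = 3/4.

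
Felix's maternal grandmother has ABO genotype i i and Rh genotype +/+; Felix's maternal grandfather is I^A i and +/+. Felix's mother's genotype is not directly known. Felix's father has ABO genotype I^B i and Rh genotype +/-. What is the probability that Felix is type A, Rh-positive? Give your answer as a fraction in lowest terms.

1/8

Felix's mother's ABO genotype from i i × I^A i: 1/2 I^A i, 1/2 i i.
Crossing each possibility with the father I^B i and summing P(type A): 1/2·1/4 + 1/2·0 = 1/8.
Similarly for Rh via the mother's Rh distribution: P(Rh+) = 1.
Independent loci: 1/8 × 1 = 1/8.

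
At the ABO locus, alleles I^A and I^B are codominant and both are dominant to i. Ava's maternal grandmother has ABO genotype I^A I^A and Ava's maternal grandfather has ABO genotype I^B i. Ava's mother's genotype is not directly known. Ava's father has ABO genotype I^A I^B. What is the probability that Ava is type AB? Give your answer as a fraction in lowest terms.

Ava's mother's ABO genotype from I^A I^A × I^B i: 1/2 I^A I^B, 1/2 I^A i.
Crossing each possibility with the father I^A I^B and summing P(type AB): 1/2·1/2 + 1/2·1/4 = 3/8.

3/8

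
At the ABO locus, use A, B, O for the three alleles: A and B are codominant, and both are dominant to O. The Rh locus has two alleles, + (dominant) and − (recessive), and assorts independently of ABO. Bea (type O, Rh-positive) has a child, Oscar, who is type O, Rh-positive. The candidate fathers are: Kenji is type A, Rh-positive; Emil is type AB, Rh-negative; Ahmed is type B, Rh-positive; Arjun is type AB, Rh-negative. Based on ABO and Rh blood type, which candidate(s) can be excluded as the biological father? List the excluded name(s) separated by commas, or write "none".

Emil, Arjun

A candidate is excluded only if no genotype consistent with his phenotype could produce a type O, Rh-positive child with a type O, Rh-positive mother.
Emil (type AB, Rh-): no genotype consistent with that phenotype can produce a type-O Rh+ child with a type-O mother.
Arjun (type AB, Rh-): no genotype consistent with that phenotype can produce a type-O Rh+ child with a type-O mother.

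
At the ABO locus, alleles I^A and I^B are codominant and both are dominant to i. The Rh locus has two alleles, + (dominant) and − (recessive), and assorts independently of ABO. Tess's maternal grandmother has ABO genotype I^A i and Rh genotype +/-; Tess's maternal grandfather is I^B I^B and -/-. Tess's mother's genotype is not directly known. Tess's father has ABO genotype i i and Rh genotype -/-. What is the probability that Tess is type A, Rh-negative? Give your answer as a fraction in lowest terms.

Tess's mother's ABO genotype from I^A i × I^B I^B: 1/2 I^A I^B, 1/2 I^B i.
Crossing each possibility with the father i i and summing P(type A): 1/2·1/2 + 1/2·0 = 1/4.
Similarly for Rh via the mother's Rh distribution: P(Rh-) = 3/4.
Independent loci: 1/4 × 3/4 = 3/16.

3/16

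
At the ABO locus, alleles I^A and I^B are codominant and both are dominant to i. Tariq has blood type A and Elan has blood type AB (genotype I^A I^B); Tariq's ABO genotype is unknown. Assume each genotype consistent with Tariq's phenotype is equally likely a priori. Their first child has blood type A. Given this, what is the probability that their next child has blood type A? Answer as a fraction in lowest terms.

Possible genotypes: Tariq ∈ {I^A I^A, I^A i}; Elan ∈ {I^A I^B}.
Weight each parental genotype pair by prior × P(type-A child):
  I^A I^A × I^A I^B: posterior weight 1/2; P(next child type A) = 1/2.
  I^A i × I^A I^B: posterior weight 1/2; P(next child type A) = 1/2.
Weighted sum = 1/2.

1/2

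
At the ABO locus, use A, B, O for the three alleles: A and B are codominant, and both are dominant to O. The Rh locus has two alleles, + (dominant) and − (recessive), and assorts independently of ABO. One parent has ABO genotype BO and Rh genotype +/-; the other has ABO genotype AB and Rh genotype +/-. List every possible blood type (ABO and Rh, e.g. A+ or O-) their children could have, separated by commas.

Gametes from BO × AB give offspring ABO genotypes AB, AO, BB, BO, i.e. phenotypes A, B, AB.
Rh cross +/- × +/- → phenotypes Rh+, Rh-.
Combining independently: A+, A-, B+, B-, AB+, AB-.

A+, A-, B+, B-, AB+, AB-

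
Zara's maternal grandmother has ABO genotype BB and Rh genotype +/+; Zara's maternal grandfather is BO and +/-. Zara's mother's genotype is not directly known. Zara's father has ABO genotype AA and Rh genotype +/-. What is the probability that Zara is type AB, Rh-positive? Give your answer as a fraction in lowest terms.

Zara's mother's ABO genotype from BB × BO: 1/2 BB, 1/2 BO.
Crossing each possibility with the father AA and summing P(type AB): 1/2·1 + 1/2·1/2 = 3/4.
Similarly for Rh via the mother's Rh distribution: P(Rh+) = 7/8.
Independent loci: 3/4 × 7/8 = 21/32.

21/32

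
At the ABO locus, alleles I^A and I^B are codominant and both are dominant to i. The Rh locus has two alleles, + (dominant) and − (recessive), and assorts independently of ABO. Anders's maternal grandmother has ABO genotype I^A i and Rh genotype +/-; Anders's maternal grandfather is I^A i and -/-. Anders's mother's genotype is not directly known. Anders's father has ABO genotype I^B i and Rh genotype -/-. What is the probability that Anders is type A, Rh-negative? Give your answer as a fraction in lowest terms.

3/16

Anders's mother's ABO genotype from I^A i × I^A i: 1/4 I^A I^A, 1/2 I^A i, 1/4 i i.
Crossing each possibility with the father I^B i and summing P(type A): 1/4·1/2 + 1/2·1/4 + 1/4·0 = 1/4.
Similarly for Rh via the mother's Rh distribution: P(Rh-) = 3/4.
Independent loci: 1/4 × 3/4 = 3/16.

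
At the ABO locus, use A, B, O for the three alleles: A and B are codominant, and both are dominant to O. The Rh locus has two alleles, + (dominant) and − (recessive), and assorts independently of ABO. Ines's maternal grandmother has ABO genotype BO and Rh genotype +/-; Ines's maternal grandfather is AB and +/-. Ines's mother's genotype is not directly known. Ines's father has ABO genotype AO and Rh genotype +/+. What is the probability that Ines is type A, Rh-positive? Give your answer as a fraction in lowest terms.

3/8

Ines's mother's ABO genotype from BO × AB: 1/4 AB, 1/4 AO, 1/4 BB, 1/4 BO.
Crossing each possibility with the father AO and summing P(type A): 1/4·1/2 + 1/4·3/4 + 1/4·0 + 1/4·1/4 = 3/8.
Similarly for Rh via the mother's Rh distribution: P(Rh+) = 1.
Independent loci: 3/8 × 1 = 3/8.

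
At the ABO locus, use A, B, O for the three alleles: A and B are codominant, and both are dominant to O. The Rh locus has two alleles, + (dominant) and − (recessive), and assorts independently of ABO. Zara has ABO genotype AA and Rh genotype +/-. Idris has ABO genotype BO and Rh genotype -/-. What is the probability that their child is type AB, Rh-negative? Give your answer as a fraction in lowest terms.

1/4

ABO cross AA × BO → offspring phenotypes: 1/2 A, 1/2 AB.
Rh cross +/- × -/- → 1/2 Rh+, 1/2 Rh-.
Independent loci: P(type AB, Rh-negative) = 1/2 × 1/2 = 1/4.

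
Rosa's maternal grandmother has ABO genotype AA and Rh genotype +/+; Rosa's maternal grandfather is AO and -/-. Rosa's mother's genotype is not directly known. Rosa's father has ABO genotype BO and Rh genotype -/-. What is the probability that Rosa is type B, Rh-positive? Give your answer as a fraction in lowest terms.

1/16

Rosa's mother's ABO genotype from AA × AO: 1/2 AA, 1/2 AO.
Crossing each possibility with the father BO and summing P(type B): 1/2·0 + 1/2·1/4 = 1/8.
Similarly for Rh via the mother's Rh distribution: P(Rh+) = 1/2.
Independent loci: 1/8 × 1/2 = 1/16.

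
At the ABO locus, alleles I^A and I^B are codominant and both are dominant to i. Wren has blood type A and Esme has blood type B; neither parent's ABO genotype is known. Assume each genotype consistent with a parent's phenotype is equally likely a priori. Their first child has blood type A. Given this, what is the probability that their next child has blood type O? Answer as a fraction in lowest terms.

1/12

Possible genotypes: Wren ∈ {I^A I^A, I^A i}; Esme ∈ {I^B I^B, I^B i}.
Weight each parental genotype pair by prior × P(type-A child):
  I^A I^A × I^B i: posterior weight 2/3; P(next child type O) = 0.
  I^A i × I^B i: posterior weight 1/3; P(next child type O) = 1/4.
Weighted sum = 1/12.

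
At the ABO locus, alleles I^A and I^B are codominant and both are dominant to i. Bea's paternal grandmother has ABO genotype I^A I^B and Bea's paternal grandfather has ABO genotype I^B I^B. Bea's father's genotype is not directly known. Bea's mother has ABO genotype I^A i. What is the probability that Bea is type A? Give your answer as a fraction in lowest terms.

Bea's father's ABO genotype from I^A I^B × I^B I^B: 1/2 I^A I^B, 1/2 I^B I^B.
Crossing each possibility with the mother I^A i and summing P(type A): 1/2·1/2 + 1/2·0 = 1/4.

1/4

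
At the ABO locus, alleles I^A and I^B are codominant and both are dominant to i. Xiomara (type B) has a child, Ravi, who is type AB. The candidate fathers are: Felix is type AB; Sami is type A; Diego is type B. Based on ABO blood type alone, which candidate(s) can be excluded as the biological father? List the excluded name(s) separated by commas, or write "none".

Diego

A candidate is excluded only if no genotype consistent with his phenotype could produce a type AB child with a type B mother.
Diego (type B): no genotype consistent with that phenotype can produce a type-AB child with a type-B mother.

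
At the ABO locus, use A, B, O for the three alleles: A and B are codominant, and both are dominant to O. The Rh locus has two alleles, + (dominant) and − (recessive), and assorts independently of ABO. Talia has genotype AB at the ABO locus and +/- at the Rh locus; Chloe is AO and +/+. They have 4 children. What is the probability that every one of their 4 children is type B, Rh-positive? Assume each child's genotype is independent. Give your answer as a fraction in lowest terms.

ABO cross AB × AO → 1/2 A, 1/4 B, 1/4 AB.
Rh cross +/- × +/+ → 1 Rh+; so P(type B, Rh-positive) = 1/4 × 1 = 1/4 per child.
All 4 independent: (1/4)^4 = 1/256.

1/256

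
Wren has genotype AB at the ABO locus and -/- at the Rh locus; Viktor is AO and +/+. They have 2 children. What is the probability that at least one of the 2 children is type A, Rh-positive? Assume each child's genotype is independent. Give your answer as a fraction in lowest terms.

3/4

ABO cross AB × AO → 1/2 A, 1/4 B, 1/4 AB.
Rh cross -/- × +/+ → 1 Rh+; so P(type A, Rh-positive) = 1/2 × 1 = 1/2 per child.
P(none) = (1/2)^2 = 1/4; P(at least one) = 1 − 1/4 = 3/4.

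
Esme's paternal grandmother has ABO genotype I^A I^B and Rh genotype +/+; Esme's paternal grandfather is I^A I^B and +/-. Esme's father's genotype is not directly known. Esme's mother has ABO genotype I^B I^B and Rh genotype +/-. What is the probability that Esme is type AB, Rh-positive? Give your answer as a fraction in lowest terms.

Esme's father's ABO genotype from I^A I^B × I^A I^B: 1/4 I^A I^A, 1/2 I^A I^B, 1/4 I^B I^B.
Crossing each possibility with the mother I^B I^B and summing P(type AB): 1/4·1 + 1/2·1/2 + 1/4·0 = 1/2.
Similarly for Rh via the father's Rh distribution: P(Rh+) = 7/8.
Independent loci: 1/2 × 7/8 = 7/16.

7/16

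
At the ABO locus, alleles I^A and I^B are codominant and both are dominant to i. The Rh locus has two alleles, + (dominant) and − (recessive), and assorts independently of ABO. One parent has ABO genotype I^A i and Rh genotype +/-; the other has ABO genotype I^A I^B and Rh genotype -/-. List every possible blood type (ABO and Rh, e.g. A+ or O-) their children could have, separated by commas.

A+, A-, B+, B-, AB+, AB-

Gametes from I^A i × I^A I^B give offspring ABO genotypes I^A I^A, I^A I^B, I^A i, I^B i, i.e. phenotypes A, B, AB.
Rh cross +/- × -/- → phenotypes Rh+, Rh-.
Combining independently: A+, A-, B+, B-, AB+, AB-.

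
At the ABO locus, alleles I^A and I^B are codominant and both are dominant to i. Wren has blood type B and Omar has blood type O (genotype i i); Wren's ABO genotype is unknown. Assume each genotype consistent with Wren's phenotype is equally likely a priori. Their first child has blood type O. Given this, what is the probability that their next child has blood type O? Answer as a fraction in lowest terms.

Possible genotypes: Wren ∈ {I^B I^B, I^B i}; Omar ∈ {i i}.
Weight each parental genotype pair by prior × P(type-O child):
  I^B i × i i: posterior weight 1; P(next child type O) = 1/2.
Weighted sum = 1/2.

1/2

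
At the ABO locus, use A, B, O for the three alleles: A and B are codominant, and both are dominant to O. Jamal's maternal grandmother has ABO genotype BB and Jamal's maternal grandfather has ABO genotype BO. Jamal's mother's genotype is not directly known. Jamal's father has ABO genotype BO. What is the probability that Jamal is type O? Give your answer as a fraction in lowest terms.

Jamal's mother's ABO genotype from BB × BO: 1/2 BB, 1/2 BO.
Crossing each possibility with the father BO and summing P(type O): 1/2·0 + 1/2·1/4 = 1/8.

1/8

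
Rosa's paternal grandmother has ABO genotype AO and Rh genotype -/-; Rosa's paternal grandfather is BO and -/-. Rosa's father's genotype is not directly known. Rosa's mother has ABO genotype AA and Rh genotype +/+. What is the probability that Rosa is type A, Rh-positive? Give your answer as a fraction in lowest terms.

3/4

Rosa's father's ABO genotype from AO × BO: 1/4 AB, 1/4 AO, 1/4 BO, 1/4 OO.
Crossing each possibility with the mother AA and summing P(type A): 1/4·1/2 + 1/4·1 + 1/4·1/2 + 1/4·1 = 3/4.
Similarly for Rh via the father's Rh distribution: P(Rh+) = 1.
Independent loci: 3/4 × 1 = 3/4.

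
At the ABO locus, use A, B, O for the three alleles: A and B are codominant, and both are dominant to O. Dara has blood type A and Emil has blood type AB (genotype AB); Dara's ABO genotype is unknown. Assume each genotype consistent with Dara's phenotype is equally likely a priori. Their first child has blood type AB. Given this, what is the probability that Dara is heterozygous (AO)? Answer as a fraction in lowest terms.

1/3

Possible genotypes: Dara ∈ {AA, AO}; Emil ∈ {AB}.
Weight each parental genotype pair by prior × P(type-AB child):
  AA × AB: posterior weight 2/3.
  AO × AB: posterior weight 1/3.
Sum the posterior weight over pairs where Dara is AO: 1/3.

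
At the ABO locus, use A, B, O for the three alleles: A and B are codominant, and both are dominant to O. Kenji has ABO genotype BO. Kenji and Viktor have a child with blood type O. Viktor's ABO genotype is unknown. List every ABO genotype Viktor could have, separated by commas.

AO, BO, OO

For each candidate genotype of Viktor, check whether crossing it with BO can produce every observed child phenotype.
  AA → possible child types {A, AB} ✗
  AB → possible child types {A, B, AB} ✗
  AO → possible child types {O, A, B, AB} ✓
  BB → possible child types {B} ✗
  BO → possible child types {O, B} ✓
  OO → possible child types {O, B} ✓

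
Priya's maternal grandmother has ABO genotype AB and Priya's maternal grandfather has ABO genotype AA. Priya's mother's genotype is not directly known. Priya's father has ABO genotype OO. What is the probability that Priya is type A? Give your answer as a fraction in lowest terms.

3/4

Priya's mother's ABO genotype from AB × AA: 1/2 AA, 1/2 AB.
Crossing each possibility with the father OO and summing P(type A): 1/2·1 + 1/2·1/2 = 3/4.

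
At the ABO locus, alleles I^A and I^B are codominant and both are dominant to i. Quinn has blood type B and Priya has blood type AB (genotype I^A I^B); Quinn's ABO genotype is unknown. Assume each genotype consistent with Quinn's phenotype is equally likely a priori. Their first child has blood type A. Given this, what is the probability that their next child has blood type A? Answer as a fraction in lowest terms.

1/4

Possible genotypes: Quinn ∈ {I^B I^B, I^B i}; Priya ∈ {I^A I^B}.
Weight each parental genotype pair by prior × P(type-A child):
  I^B i × I^A I^B: posterior weight 1; P(next child type A) = 1/4.
Weighted sum = 1/4.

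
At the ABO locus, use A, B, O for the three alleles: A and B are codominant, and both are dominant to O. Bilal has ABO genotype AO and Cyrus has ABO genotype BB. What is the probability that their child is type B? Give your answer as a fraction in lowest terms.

ABO cross AO × BB → offspring phenotypes: 1/2 B, 1/2 AB.
So P(type B) = 1/2.

1/2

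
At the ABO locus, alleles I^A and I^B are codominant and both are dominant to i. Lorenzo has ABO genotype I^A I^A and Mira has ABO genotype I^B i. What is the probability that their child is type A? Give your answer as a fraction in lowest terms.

1/2

ABO cross I^A I^A × I^B i → offspring phenotypes: 1/2 A, 1/2 AB.
So P(type A) = 1/2.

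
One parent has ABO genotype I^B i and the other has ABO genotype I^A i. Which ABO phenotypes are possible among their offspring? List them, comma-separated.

Gametes from I^B i × I^A i give offspring ABO genotypes I^A I^B, I^A i, I^B i, i i, i.e. phenotypes O, A, B, AB.

O, A, B, AB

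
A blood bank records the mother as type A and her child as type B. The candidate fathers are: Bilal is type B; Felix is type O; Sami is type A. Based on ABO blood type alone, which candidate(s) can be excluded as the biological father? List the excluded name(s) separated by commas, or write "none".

A candidate is excluded only if no genotype consistent with his phenotype could produce a type B child with a type A mother.
Felix (type O): no genotype consistent with that phenotype can produce a type-B child with a type-A mother.
Sami (type A): no genotype consistent with that phenotype can produce a type-B child with a type-A mother.

Felix, Sami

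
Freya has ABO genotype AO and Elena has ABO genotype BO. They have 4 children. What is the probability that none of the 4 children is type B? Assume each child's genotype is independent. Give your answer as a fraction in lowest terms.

ABO cross AO × BO → 1/4 O, 1/4 A, 1/4 B, 1/4 AB.
So P(type B) = 1/4 per child.
P(not type B) = 3/4 for one child; (3/4)^4 = 81/256.

81/256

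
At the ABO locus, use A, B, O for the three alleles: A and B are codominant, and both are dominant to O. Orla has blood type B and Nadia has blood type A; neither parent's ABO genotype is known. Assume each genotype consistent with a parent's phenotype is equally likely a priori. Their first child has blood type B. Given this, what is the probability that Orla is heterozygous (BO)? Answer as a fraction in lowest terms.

Possible genotypes: Orla ∈ {BB, BO}; Nadia ∈ {AA, AO}.
Weight each parental genotype pair by prior × P(type-B child):
  BB × AO: posterior weight 2/3.
  BO × AO: posterior weight 1/3.
Sum the posterior weight over pairs where Orla is BO: 1/3.

1/3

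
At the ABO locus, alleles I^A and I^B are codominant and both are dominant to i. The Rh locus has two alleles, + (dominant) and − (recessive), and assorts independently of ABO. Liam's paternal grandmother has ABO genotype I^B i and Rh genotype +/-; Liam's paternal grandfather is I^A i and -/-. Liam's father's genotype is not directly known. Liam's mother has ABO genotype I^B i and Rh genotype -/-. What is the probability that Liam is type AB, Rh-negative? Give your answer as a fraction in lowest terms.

Liam's father's ABO genotype from I^B i × I^A i: 1/4 I^A I^B, 1/4 I^A i, 1/4 I^B i, 1/4 i i.
Crossing each possibility with the mother I^B i and summing P(type AB): 1/4·1/4 + 1/4·1/4 + 1/4·0 + 1/4·0 = 1/8.
Similarly for Rh via the father's Rh distribution: P(Rh-) = 3/4.
Independent loci: 1/8 × 3/4 = 3/32.

3/32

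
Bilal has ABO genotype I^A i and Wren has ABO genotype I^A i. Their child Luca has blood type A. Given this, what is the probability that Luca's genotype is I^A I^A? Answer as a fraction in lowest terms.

1/3

Cross I^A i × I^A i → 1/4 I^A I^A, 1/2 I^A i, 1/4 i i.
Type-A genotypes among offspring: I^A I^A (1/4), I^A i (1/2); total 3/4.
P(I^A I^A | type A) = (1/4) / (3/4) = 1/3.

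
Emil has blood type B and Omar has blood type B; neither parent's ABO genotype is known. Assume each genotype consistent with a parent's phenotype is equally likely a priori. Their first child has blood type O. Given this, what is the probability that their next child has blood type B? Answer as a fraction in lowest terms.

3/4

Possible genotypes: Emil ∈ {I^B I^B, I^B i}; Omar ∈ {I^B I^B, I^B i}.
Weight each parental genotype pair by prior × P(type-O child):
  I^B i × I^B i: posterior weight 1; P(next child type B) = 3/4.
Weighted sum = 3/4.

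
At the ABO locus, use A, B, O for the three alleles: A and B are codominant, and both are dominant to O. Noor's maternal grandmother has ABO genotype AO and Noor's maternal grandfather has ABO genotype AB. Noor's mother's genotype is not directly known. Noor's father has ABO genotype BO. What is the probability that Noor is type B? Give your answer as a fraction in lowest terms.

3/8

Noor's mother's ABO genotype from AO × AB: 1/4 AA, 1/4 AB, 1/4 AO, 1/4 BO.
Crossing each possibility with the father BO and summing P(type B): 1/4·0 + 1/4·1/2 + 1/4·1/4 + 1/4·3/4 = 3/8.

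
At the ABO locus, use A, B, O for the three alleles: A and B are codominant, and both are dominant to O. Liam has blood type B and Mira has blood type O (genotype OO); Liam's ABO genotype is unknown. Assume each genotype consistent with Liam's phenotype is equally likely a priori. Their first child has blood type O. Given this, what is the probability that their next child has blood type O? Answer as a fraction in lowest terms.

Possible genotypes: Liam ∈ {BB, BO}; Mira ∈ {OO}.
Weight each parental genotype pair by prior × P(type-O child):
  BO × OO: posterior weight 1; P(next child type O) = 1/2.
Weighted sum = 1/2.

1/2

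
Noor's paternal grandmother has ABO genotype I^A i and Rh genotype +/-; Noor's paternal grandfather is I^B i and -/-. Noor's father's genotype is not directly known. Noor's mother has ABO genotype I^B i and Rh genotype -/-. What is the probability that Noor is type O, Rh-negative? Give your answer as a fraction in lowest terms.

Noor's father's ABO genotype from I^A i × I^B i: 1/4 I^A I^B, 1/4 I^A i, 1/4 I^B i, 1/4 i i.
Crossing each possibility with the mother I^B i and summing P(type O): 1/4·0 + 1/4·1/4 + 1/4·1/4 + 1/4·1/2 = 1/4.
Similarly for Rh via the father's Rh distribution: P(Rh-) = 3/4.
Independent loci: 1/4 × 3/4 = 3/16.

3/16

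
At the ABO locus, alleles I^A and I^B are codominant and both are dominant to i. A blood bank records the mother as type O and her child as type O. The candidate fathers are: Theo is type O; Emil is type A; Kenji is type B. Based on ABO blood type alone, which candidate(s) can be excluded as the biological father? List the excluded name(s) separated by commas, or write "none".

none

A candidate is excluded only if no genotype consistent with his phenotype could produce a type O child with a type O mother.
Every candidate has at least one consistent genotype combination, so none can be excluded.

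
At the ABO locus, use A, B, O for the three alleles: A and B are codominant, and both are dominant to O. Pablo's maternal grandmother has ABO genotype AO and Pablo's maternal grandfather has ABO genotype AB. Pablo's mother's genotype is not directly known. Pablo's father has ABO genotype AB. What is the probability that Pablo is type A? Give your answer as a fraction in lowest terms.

Pablo's mother's ABO genotype from AO × AB: 1/4 AA, 1/4 AB, 1/4 AO, 1/4 BO.
Crossing each possibility with the father AB and summing P(type A): 1/4·1/2 + 1/4·1/4 + 1/4·1/2 + 1/4·1/4 = 3/8.

3/8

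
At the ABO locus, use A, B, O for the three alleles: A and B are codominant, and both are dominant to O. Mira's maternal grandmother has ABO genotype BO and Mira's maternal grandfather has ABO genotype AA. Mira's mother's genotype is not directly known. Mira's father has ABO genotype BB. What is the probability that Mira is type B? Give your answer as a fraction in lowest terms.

1/2

Mira's mother's ABO genotype from BO × AA: 1/2 AB, 1/2 AO.
Crossing each possibility with the father BB and summing P(type B): 1/2·1/2 + 1/2·1/2 = 1/2.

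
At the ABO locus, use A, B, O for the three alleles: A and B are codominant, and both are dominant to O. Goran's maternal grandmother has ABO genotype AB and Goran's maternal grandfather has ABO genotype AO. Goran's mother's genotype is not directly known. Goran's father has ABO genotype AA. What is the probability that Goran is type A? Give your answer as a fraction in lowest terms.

3/4

Goran's mother's ABO genotype from AB × AO: 1/4 AA, 1/4 AB, 1/4 AO, 1/4 BO.
Crossing each possibility with the father AA and summing P(type A): 1/4·1 + 1/4·1/2 + 1/4·1 + 1/4·1/2 = 3/4.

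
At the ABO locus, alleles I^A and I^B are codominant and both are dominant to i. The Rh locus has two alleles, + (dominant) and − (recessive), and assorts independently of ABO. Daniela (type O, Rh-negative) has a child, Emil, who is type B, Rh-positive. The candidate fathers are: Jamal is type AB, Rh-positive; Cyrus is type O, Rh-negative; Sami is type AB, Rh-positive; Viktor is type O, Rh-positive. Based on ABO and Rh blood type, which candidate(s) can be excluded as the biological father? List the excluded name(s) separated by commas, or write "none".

A candidate is excluded only if no genotype consistent with his phenotype could produce a type B, Rh-positive child with a type O, Rh-negative mother.
Cyrus (type O, Rh-): no genotype consistent with that phenotype can produce a type-B Rh+ child with a type-O mother.
Viktor (type O, Rh+): no genotype consistent with that phenotype can produce a type-B Rh+ child with a type-O mother.

Cyrus, Viktor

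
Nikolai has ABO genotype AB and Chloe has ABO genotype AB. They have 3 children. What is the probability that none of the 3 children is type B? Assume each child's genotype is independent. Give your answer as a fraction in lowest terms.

27/64

ABO cross AB × AB → 1/4 A, 1/4 B, 1/2 AB.
So P(type B) = 1/4 per child.
P(not type B) = 3/4 for one child; (3/4)^3 = 27/64.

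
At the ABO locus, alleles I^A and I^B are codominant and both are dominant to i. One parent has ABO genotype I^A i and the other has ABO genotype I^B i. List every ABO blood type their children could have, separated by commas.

Gametes from I^A i × I^B i give offspring ABO genotypes I^A I^B, I^A i, I^B i, i i, i.e. phenotypes O, A, B, AB.

O, A, B, AB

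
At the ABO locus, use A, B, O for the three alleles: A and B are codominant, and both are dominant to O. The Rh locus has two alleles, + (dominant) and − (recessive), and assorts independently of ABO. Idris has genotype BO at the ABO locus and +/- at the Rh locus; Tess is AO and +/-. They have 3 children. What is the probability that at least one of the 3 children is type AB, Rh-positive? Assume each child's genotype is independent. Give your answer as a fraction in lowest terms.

1899/4096

ABO cross BO × AO → 1/4 O, 1/4 A, 1/4 B, 1/4 AB.
Rh cross +/- × +/- → 3/4 Rh+, 1/4 Rh-; so P(type AB, Rh-positive) = 1/4 × 3/4 = 3/16 per child.
P(none) = (13/16)^3 = 2197/4096; P(at least one) = 1 − 2197/4096 = 1899/4096.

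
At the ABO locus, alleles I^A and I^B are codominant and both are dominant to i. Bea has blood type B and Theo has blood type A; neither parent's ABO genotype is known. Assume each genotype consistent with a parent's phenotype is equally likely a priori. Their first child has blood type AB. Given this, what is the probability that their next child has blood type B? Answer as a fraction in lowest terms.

Possible genotypes: Bea ∈ {I^B I^B, I^B i}; Theo ∈ {I^A I^A, I^A i}.
Weight each parental genotype pair by prior × P(type-AB child):
  I^B I^B × I^A I^A: posterior weight 4/9; P(next child type B) = 0.
  I^B I^B × I^A i: posterior weight 2/9; P(next child type B) = 1/2.
  I^B i × I^A I^A: posterior weight 2/9; P(next child type B) = 0.
  I^B i × I^A i: posterior weight 1/9; P(next child type B) = 1/4.
Weighted sum = 5/36.

5/36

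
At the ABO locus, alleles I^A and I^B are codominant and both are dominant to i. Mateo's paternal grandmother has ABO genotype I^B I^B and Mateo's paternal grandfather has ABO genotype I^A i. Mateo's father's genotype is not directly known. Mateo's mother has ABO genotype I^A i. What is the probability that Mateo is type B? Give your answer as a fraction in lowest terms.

1/4

Mateo's father's ABO genotype from I^B I^B × I^A i: 1/2 I^A I^B, 1/2 I^B i.
Crossing each possibility with the mother I^A i and summing P(type B): 1/2·1/4 + 1/2·1/4 = 1/4.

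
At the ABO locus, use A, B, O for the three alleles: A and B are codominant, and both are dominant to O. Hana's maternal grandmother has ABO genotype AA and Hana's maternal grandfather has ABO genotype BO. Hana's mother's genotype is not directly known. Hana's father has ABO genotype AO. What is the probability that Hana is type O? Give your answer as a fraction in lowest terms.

Hana's mother's ABO genotype from AA × BO: 1/2 AB, 1/2 AO.
Crossing each possibility with the father AO and summing P(type O): 1/2·0 + 1/2·1/4 = 1/8.

1/8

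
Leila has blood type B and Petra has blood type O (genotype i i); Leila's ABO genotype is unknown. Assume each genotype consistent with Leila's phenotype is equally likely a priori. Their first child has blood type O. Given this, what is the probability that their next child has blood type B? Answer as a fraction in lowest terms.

1/2

Possible genotypes: Leila ∈ {I^B I^B, I^B i}; Petra ∈ {i i}.
Weight each parental genotype pair by prior × P(type-O child):
  I^B i × i i: posterior weight 1; P(next child type B) = 1/2.
Weighted sum = 1/2.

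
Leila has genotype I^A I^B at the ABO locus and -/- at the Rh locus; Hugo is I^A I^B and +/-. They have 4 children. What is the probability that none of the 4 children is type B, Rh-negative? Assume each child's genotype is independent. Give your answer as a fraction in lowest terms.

ABO cross I^A I^B × I^A I^B → 1/4 A, 1/4 B, 1/2 AB.
Rh cross -/- × +/- → 1/2 Rh+, 1/2 Rh-; so P(type B, Rh-negative) = 1/4 × 1/2 = 1/8 per child.
P(not type B, Rh-negative) = 7/8 for one child; (7/8)^4 = 2401/4096.

2401/4096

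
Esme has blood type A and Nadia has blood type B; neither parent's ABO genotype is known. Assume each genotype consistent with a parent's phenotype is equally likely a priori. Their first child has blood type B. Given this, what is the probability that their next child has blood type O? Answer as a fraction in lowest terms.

Possible genotypes: Esme ∈ {AA, AO}; Nadia ∈ {BB, BO}.
Weight each parental genotype pair by prior × P(type-B child):
  AO × BB: posterior weight 2/3; P(next child type O) = 0.
  AO × BO: posterior weight 1/3; P(next child type O) = 1/4.
Weighted sum = 1/12.

1/12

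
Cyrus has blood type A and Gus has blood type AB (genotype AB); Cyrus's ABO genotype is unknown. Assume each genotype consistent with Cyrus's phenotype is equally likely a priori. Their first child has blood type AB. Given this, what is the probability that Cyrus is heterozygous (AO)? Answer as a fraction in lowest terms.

Possible genotypes: Cyrus ∈ {AA, AO}; Gus ∈ {AB}.
Weight each parental genotype pair by prior × P(type-AB child):
  AA × AB: posterior weight 2/3.
  AO × AB: posterior weight 1/3.
Sum the posterior weight over pairs where Cyrus is AO: 1/3.

1/3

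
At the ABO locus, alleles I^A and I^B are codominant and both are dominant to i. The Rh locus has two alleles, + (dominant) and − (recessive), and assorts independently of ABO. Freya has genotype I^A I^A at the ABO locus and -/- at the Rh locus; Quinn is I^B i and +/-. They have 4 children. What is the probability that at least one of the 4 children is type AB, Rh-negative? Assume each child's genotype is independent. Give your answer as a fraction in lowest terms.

ABO cross I^A I^A × I^B i → 1/2 A, 1/2 AB.
Rh cross -/- × +/- → 1/2 Rh+, 1/2 Rh-; so P(type AB, Rh-negative) = 1/2 × 1/2 = 1/4 per child.
P(none) = (3/4)^4 = 81/256; P(at least one) = 1 − 81/256 = 175/256.

175/256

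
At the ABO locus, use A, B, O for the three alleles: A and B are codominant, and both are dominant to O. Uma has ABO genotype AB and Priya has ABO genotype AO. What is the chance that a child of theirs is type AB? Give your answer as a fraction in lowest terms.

1/4

ABO cross AB × AO → offspring phenotypes: 1/2 A, 1/4 B, 1/4 AB.
So P(type AB) = 1/4.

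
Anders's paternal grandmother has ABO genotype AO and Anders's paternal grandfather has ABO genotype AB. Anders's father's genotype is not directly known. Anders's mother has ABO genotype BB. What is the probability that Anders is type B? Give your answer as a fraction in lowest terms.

Anders's father's ABO genotype from AO × AB: 1/4 AA, 1/4 AB, 1/4 AO, 1/4 BO.
Crossing each possibility with the mother BB and summing P(type B): 1/4·0 + 1/4·1/2 + 1/4·1/2 + 1/4·1 = 1/2.

1/2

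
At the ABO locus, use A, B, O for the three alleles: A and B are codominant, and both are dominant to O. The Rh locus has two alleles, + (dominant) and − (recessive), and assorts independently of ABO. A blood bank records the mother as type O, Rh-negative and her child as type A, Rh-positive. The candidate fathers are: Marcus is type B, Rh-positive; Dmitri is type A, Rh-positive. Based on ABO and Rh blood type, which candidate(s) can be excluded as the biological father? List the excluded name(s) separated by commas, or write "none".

A candidate is excluded only if no genotype consistent with his phenotype could produce a type A, Rh-positive child with a type O, Rh-negative mother.
Marcus (type B, Rh+): no genotype consistent with that phenotype can produce a type-A Rh+ child with a type-O mother.

Marcus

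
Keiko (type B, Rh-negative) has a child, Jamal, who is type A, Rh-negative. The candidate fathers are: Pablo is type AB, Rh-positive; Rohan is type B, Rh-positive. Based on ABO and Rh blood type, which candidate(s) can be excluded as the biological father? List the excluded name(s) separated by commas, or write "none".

Rohan

A candidate is excluded only if no genotype consistent with his phenotype could produce a type A, Rh-negative child with a type B, Rh-negative mother.
Rohan (type B, Rh+): no genotype consistent with that phenotype can produce a type-A Rh- child with a type-B mother.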